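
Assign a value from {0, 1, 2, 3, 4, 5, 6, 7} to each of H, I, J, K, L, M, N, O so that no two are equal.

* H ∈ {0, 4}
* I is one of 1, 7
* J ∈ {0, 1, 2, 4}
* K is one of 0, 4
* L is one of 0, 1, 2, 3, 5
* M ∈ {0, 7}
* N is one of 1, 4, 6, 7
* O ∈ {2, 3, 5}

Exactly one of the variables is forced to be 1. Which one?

Among the 8 variables, 6 fits only N (and all 8 values in {0, 1, 2, 3, 4, 5, 6, 7} must be used), so N = 6.
H and K share exactly the 2 values {0, 4}; by pigeonhole those values go to them, so strike 0, 4 from J, L, M.
That leaves M = 7. So I can't be 7.
So 1 goes to I.

I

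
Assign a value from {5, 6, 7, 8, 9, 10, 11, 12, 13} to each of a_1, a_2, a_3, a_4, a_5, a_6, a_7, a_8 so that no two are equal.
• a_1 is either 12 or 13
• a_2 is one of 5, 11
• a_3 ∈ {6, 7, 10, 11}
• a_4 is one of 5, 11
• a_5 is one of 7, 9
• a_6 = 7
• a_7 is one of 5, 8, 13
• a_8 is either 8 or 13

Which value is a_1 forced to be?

12

a_6 has just one choice, so a_6 = 7. Remove 7 from a_3, a_5.
a_5's domain is down to {9}, so a_5 = 9.
The 2 variables a_2 and a_4 are confined to {5, 11}, which locks those values in; drop them from a_3, a_7.
a_7 and a_8 share exactly the 2 values {8, 13}; by pigeonhole those values go to them, so strike 8, 13 from a_1.
So a_1 = 12.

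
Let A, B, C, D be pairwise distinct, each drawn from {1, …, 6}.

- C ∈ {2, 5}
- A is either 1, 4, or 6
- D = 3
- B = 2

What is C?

5

B's domain is down to {2}, so B = 2. Remove 2 from C.
So C = 5.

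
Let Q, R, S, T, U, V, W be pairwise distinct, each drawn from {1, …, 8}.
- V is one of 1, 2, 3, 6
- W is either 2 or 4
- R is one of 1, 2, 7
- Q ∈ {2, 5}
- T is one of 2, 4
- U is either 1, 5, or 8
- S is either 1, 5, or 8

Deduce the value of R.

T and W between them cover only {2, 4} — a naked pair. Remove those values from Q, R, V.
Q has just one choice, so Q = 5. Strike 5 from S, U.
S and U between them cover only {1, 8} — a naked pair. Remove those values from R, V.
So R = 7.

7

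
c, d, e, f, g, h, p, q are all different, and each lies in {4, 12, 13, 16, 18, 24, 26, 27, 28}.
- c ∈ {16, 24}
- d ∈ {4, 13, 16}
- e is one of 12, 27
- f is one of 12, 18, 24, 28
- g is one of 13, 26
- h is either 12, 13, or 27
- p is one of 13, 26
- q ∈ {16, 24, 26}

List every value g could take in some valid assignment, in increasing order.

13, 26

g and p between them cover only {13, 26} — a naked pair. Remove those values from d, h, q.
The 2 variables c and q are confined to {16, 24}, which locks those values in; drop them from d, f.
d must be 4 (only option left).
e and h share exactly the 2 values {12, 27}; by pigeonhole those values go to them, so strike 12, 27 from f.
No further eliminations apply; g can still be any of 13, 26.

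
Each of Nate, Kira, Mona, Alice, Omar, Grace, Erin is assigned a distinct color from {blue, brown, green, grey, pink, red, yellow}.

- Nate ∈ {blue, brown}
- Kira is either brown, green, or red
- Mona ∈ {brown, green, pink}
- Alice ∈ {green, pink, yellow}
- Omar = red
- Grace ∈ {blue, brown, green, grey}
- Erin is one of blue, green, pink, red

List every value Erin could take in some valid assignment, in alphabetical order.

Omar has just one choice, so Omar = red. So Kira, Erin can't be red.
The 6 still-open variables draw from only 6 values {blue, brown, green, grey, pink, yellow}, so each is used; only Grace can be grey, hence Grace = grey.
Among the 5 still-open variables, yellow fits only Alice (and all 5 values in {blue, brown, green, pink, yellow} must be used), so Alice = yellow.
No further eliminations apply; Erin can still be any of blue, green, pink.

blue, green, pink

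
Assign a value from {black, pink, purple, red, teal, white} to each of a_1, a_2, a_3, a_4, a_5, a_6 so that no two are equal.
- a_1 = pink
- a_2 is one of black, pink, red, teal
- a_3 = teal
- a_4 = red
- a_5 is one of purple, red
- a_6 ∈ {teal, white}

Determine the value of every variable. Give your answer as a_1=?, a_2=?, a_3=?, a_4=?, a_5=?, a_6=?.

a_1=pink, a_2=black, a_3=teal, a_4=red, a_5=purple, a_6=white

a_1's domain is down to {pink}, so a_1 = pink. So a_2 can't be pink.
a_3 must be teal (only option left). Strike teal from a_2, a_6.
a_4's domain is down to {red}, so a_4 = red. So a_2, a_5 can't be red.
a_5 has just one choice, so a_5 = purple.
a_6 must be white (only option left).
a_2 has just one choice, so a_2 = black.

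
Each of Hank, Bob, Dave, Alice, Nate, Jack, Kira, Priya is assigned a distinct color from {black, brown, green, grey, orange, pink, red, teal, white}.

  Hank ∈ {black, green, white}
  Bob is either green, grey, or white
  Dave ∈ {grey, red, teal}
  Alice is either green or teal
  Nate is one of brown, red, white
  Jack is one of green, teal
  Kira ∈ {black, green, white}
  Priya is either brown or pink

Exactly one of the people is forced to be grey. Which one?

Bob

The 8 variables together cover exactly {black, brown, green, grey, pink, red, teal, white} — 8 values for 8 variables — and pink appears only in Priya's list, so Priya = pink.
The 7 still-open variables draw from only 7 values {black, brown, green, grey, red, teal, white}, so each is used; only Nate can be brown, hence Nate = brown.
The 6 still-open variables together cover exactly {black, green, grey, red, teal, white} — 6 values for 6 variables — and red appears only in Dave's list, so Dave = red.
The 5 still-open variables together cover exactly {black, green, grey, teal, white} — 5 values for 5 variables — and grey appears only in Bob's list, so Bob = grey.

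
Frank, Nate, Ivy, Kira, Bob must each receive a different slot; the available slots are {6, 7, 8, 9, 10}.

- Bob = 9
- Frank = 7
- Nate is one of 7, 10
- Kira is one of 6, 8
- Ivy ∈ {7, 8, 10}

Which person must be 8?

Frank's domain is down to {7}, so Frank = 7. Eliminate 7 elsewhere: Nate, Ivy.
Nate must be 10 (only option left). Strike 10 from Ivy.
So 8 goes to Ivy.

Ivy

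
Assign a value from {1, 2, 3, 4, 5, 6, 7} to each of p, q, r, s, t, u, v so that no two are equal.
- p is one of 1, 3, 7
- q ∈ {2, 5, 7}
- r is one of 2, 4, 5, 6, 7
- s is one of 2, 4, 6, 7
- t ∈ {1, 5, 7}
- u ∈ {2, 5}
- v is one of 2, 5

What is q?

The 7 variables together cover exactly {1, 2, 3, 4, 5, 6, 7} — 7 values for 7 variables — and 3 appears only in p's list, so p = 3.
The 6 still-open variables together cover exactly {1, 2, 4, 5, 6, 7} — 6 values for 6 variables — and 1 appears only in t's list, so t = 1.
u and v between them cover only {2, 5} — a naked pair. Remove those values from q, r, s.
So q = 7.

7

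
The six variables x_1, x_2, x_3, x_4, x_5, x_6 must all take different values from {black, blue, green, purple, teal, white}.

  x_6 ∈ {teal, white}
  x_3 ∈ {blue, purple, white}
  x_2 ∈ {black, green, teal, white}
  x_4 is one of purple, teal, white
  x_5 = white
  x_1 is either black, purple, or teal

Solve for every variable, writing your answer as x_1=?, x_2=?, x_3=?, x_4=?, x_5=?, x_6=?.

x_5's domain is down to {white}, so x_5 = white. So x_2, x_3, x_4, x_6 can't be white.
x_6's domain is down to {teal}, so x_6 = teal. So x_1, x_2, x_4 can't be teal.
x_4's domain is down to {purple}, so x_4 = purple. Eliminate purple elsewhere: x_1, x_3.
x_1 has just one choice, so x_1 = black. Eliminate black elsewhere: x_2.
That leaves x_2 = green.
x_3's domain is down to {blue}, so x_3 = blue.

x_1=black, x_2=green, x_3=blue, x_4=purple, x_5=white, x_6=teal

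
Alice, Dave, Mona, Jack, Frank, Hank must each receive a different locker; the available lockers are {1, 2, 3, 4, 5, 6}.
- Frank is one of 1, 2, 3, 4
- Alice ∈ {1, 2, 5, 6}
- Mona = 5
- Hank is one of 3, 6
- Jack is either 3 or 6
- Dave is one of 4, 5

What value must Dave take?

4

Mona has just one choice, so Mona = 5. So Alice, Dave can't be 5.
So Dave = 4.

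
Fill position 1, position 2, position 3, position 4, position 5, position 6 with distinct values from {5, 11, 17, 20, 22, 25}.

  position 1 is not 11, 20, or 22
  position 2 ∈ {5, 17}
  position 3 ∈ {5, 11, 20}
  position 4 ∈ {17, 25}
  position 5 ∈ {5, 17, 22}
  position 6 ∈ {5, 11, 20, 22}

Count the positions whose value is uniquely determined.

1

The 3 variables position 1, position 2, position 4 are confined to {5, 17, 25}, which locks those values in; drop them from position 3, position 5, position 6.
position 5 has just one choice, so position 5 = 22. So position 6 can't be 22.
Determined: position 5=22. The other positions each still have more than one consistent value. That makes 1.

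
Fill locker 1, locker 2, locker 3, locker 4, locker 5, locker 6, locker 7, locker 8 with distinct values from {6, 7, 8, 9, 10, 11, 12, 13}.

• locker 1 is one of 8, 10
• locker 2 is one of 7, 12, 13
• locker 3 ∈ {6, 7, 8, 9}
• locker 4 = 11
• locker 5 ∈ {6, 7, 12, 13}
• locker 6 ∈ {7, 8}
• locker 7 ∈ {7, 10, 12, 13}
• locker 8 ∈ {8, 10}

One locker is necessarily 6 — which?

locker 5

locker 4's domain is down to {11}, so locker 4 = 11.
Among the 7 still-open variables, 9 fits only locker 3 (and all 7 values in {6, 7, 8, 9, 10, 12, 13} must be used), so locker 3 = 9.
Among the 6 still-open variables, 6 fits only locker 5 (and all 6 values in {6, 7, 8, 10, 12, 13} must be used), so locker 5 = 6.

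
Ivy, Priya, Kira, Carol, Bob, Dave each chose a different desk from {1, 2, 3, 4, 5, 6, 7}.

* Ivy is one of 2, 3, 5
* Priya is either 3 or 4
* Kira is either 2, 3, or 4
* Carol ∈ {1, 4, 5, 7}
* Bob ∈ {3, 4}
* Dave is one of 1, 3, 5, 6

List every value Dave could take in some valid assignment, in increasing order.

1, 6

Priya and Bob share exactly the 2 values {3, 4}; by pigeonhole those values go to them, so strike 3, 4 from Ivy, Kira, Carol, Dave.
That leaves Kira = 2. Strike 2 from Ivy.
Ivy has just one choice, so Ivy = 5. Remove 5 from Carol, Dave.
No further eliminations apply; Dave can still be any of 1, 6.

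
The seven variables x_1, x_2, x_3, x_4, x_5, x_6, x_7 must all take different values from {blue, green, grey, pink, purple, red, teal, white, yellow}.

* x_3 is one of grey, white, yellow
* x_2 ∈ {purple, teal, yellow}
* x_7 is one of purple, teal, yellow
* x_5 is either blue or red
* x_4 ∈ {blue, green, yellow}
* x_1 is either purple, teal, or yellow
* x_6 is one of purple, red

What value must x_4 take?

x_1, x_2, x_7 share exactly the 3 values {purple, teal, yellow}; by pigeonhole those values go to them, so strike purple, teal, yellow from x_3, x_4, x_6.
x_6's domain is down to {red}, so x_6 = red. Remove red from x_5.
x_5 must be blue (only option left). Eliminate blue elsewhere: x_4.
So x_4 = green.

green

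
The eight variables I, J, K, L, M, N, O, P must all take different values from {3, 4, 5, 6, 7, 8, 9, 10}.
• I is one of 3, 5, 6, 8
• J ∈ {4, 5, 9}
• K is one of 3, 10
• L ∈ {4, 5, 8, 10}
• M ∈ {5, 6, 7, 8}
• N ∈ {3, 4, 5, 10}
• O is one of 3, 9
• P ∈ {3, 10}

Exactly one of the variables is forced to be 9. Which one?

O

Among the 8 variables, 7 fits only M (and all 8 values in {3, 4, 5, 6, 7, 8, 9, 10} must be used), so M = 7.
Among the 7 still-open variables, 6 fits only I (and all 7 values in {3, 4, 5, 6, 8, 9, 10} must be used), so I = 6.
The 6 still-open variables draw from only 6 values {3, 4, 5, 8, 9, 10}, so each is used; only L can be 8, hence L = 8.
The 2 variables K and P are confined to {3, 10}, which locks those values in; drop them from N, O.
So 9 goes to O.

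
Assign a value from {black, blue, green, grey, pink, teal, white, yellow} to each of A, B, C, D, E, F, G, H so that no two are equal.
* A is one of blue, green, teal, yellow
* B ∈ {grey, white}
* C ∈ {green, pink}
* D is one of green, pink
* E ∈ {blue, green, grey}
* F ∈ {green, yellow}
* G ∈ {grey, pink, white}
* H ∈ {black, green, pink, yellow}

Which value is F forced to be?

yellow

Among the 8 variables, black fits only H (and all 8 values in {black, blue, green, grey, pink, teal, white, yellow} must be used), so H = black.
The 7 still-open variables draw from only 7 values {blue, green, grey, pink, teal, white, yellow}, so each is used; only A can be teal, hence A = teal.
The 6 still-open variables draw from only 6 values {blue, green, grey, pink, white, yellow}, so each is used; only E can be blue, hence E = blue.
The 5 still-open variables together cover exactly {green, grey, pink, white, yellow} — 5 values for 5 variables — and yellow appears only in F's list, so F = yellow.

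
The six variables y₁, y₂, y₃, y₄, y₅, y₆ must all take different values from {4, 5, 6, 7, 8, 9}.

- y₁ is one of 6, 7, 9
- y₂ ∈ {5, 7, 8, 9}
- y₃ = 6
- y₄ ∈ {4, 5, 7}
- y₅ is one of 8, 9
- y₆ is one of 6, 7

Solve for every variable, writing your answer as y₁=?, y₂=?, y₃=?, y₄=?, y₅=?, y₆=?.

y₃ must be 6 (only option left). Eliminate 6 elsewhere: y₁, y₆.
y₆ has just one choice, so y₆ = 7. Eliminate 7 elsewhere: y₁, y₂, y₄.
y₁ has just one choice, so y₁ = 9. Strike 9 from y₂, y₅.
That leaves y₅ = 8. Strike 8 from y₂.
y₂ must be 5 (only option left). Remove 5 from y₄.
y₄ must be 4 (only option left).

y₁=9, y₂=5, y₃=6, y₄=4, y₅=8, y₆=7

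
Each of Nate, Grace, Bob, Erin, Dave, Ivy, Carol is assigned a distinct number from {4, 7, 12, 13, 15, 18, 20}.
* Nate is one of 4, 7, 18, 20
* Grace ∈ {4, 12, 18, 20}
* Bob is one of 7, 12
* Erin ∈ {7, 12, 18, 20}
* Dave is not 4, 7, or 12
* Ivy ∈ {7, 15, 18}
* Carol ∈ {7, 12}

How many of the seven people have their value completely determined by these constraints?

2

The 7 variables draw from only 7 values {4, 7, 12, 13, 15, 18, 20}, so each is used; only Dave can be 13, hence Dave = 13.
Among the 6 still-open variables, 15 fits only Ivy (and all 6 values in {4, 7, 12, 15, 18, 20} must be used), so Ivy = 15.
Bob and Carol share exactly the 2 values {7, 12}; by pigeonhole those values go to them, so strike 7, 12 from Nate, Grace, Erin.
Determined: Dave=13, Ivy=15. The other people each still have more than one consistent value. That makes 2.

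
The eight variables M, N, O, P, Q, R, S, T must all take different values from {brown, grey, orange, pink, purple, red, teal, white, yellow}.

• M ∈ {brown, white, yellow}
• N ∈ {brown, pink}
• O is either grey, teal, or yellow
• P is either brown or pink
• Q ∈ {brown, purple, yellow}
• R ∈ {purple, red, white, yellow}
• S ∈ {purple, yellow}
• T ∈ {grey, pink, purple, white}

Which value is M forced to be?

The 8 variables together cover exactly {brown, grey, pink, purple, red, teal, white, yellow} — 8 values for 8 variables — and red appears only in R's list, so R = red.
The 7 still-open variables together cover exactly {brown, grey, pink, purple, teal, white, yellow} — 7 values for 7 variables — and teal appears only in O's list, so O = teal.
Among the 6 still-open variables, grey fits only T (and all 6 values in {brown, grey, pink, purple, white, yellow} must be used), so T = grey.
The 5 still-open variables draw from only 5 values {brown, pink, purple, white, yellow}, so each is used; only M can be white, hence M = white.

white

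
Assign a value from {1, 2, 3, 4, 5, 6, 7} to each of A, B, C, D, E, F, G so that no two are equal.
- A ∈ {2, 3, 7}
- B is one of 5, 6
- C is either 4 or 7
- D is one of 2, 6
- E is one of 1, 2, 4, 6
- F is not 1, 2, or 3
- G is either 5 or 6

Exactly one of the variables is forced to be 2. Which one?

Among the 7 variables, 1 fits only E (and all 7 values in {1, 2, 3, 4, 5, 6, 7} must be used), so E = 1.
Among the 6 still-open variables, 3 fits only A (and all 6 values in {2, 3, 4, 5, 6, 7} must be used), so A = 3.
The 5 still-open variables draw from only 5 values {2, 4, 5, 6, 7}, so each is used; only D can be 2, hence D = 2.

D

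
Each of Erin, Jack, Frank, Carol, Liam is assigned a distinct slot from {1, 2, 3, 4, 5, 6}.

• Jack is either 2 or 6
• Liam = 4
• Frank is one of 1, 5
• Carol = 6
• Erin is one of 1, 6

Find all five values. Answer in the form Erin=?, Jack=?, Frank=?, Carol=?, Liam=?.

Erin=1, Jack=2, Frank=5, Carol=6, Liam=4

Carol must be 6 (only option left). Remove 6 from Erin, Jack.
Liam has just one choice, so Liam = 4.
That leaves Erin = 1. Remove 1 from Frank.
That leaves Jack = 2.
That leaves Frank = 5.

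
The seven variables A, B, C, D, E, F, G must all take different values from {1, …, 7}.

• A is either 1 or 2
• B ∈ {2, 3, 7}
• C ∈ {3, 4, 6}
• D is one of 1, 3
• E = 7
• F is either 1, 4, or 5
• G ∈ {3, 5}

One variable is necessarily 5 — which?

E has just one choice, so E = 7. Strike 7 from B.
The 6 still-open variables together cover exactly {1, 2, 3, 4, 5, 6} — 6 values for 6 variables — and 6 appears only in C's list, so C = 6.
The 5 still-open variables together cover exactly {1, 2, 3, 4, 5} — 5 values for 5 variables — and 4 appears only in F's list, so F = 4.
Among the 4 still-open variables, 5 fits only G (and all 4 values in {1, 2, 3, 5} must be used), so G = 5.

G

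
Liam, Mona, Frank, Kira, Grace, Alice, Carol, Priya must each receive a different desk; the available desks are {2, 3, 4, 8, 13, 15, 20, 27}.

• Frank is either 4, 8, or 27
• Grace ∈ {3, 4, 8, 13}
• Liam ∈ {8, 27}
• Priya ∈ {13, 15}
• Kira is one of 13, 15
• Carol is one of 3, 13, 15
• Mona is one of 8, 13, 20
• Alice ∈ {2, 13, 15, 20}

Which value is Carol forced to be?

The 8 variables together cover exactly {2, 3, 4, 8, 13, 15, 20, 27} — 8 values for 8 variables — and 2 appears only in Alice's list, so Alice = 2.
The 7 still-open variables draw from only 7 values {3, 4, 8, 13, 15, 20, 27}, so each is used; only Mona can be 20, hence Mona = 20.
Kira and Priya share exactly the 2 values {13, 15}; by pigeonhole those values go to them, so strike 13, 15 from Grace, Carol.
So Carol = 3.

3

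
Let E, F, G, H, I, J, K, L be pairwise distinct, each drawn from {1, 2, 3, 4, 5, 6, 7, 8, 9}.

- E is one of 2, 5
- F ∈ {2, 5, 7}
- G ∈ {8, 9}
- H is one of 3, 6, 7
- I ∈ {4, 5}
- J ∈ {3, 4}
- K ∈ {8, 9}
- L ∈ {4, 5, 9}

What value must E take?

2

Among the 8 variables, 6 fits only H (and all 8 values in {2, 3, 4, 5, 6, 7, 8, 9} must be used), so H = 6.
The 7 still-open variables together cover exactly {2, 3, 4, 5, 7, 8, 9} — 7 values for 7 variables — and 3 appears only in J's list, so J = 3.
Among the 6 still-open variables, 7 fits only F (and all 6 values in {2, 4, 5, 7, 8, 9} must be used), so F = 7.
Among the 5 still-open variables, 2 fits only E (and all 5 values in {2, 4, 5, 8, 9} must be used), so E = 2.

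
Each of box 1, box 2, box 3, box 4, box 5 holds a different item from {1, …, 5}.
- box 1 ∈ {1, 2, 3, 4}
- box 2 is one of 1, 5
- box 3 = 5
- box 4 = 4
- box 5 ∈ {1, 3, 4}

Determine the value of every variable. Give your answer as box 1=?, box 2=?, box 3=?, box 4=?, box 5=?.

box 3 has just one choice, so box 3 = 5. Strike 5 from box 2.
That leaves box 4 = 4. Strike 4 from box 1, box 5.
That leaves box 2 = 1. Remove 1 from box 1, box 5.
That leaves box 5 = 3. Remove 3 from box 1.
That leaves box 1 = 2.

box 1=2, box 2=1, box 3=5, box 4=4, box 5=3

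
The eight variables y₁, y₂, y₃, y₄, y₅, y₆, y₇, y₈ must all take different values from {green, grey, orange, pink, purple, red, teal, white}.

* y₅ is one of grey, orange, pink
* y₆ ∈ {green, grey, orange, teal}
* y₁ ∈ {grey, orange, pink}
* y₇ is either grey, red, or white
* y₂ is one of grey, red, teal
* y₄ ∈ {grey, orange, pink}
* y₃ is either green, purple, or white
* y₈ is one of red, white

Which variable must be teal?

The 8 variables together cover exactly {green, grey, orange, pink, purple, red, teal, white} — 8 values for 8 variables — and purple appears only in y₃'s list, so y₃ = purple.
Among the 7 still-open variables, green fits only y₆ (and all 7 values in {green, grey, orange, pink, red, teal, white} must be used), so y₆ = green.
The 6 still-open variables draw from only 6 values {grey, orange, pink, red, teal, white}, so each is used; only y₂ can be teal, hence y₂ = teal.

y₂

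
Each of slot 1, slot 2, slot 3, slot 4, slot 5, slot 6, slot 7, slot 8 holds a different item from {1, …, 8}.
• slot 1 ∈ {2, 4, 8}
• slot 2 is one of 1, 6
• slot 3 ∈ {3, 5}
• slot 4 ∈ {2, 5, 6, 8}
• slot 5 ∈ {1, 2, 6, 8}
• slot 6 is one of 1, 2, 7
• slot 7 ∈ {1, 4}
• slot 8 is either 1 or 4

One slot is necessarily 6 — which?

slot 2

The 8 variables draw from only 8 values {1, 2, 3, 4, 5, 6, 7, 8}, so each is used; only slot 3 can be 3, hence slot 3 = 3.
The 7 still-open variables draw from only 7 values {1, 2, 4, 5, 6, 7, 8}, so each is used; only slot 4 can be 5, hence slot 4 = 5.
The 6 still-open variables draw from only 6 values {1, 2, 4, 6, 7, 8}, so each is used; only slot 6 can be 7, hence slot 6 = 7.
slot 7 and slot 8 between them cover only {1, 4} — a naked pair. Remove those values from slot 1, slot 2, slot 5.
So 6 goes to slot 2.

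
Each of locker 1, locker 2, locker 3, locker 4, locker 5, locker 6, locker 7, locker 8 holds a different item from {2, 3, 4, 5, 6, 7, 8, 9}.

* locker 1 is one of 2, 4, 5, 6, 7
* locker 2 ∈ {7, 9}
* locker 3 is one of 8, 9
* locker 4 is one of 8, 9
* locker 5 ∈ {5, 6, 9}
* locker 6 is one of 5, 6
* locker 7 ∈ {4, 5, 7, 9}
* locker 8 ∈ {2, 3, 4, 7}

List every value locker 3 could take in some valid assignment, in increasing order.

8, 9

The 8 variables draw from only 8 values {2, 3, 4, 5, 6, 7, 8, 9}, so each is used; only locker 8 can be 3, hence locker 8 = 3.
The 7 still-open variables draw from only 7 values {2, 4, 5, 6, 7, 8, 9}, so each is used; only locker 1 can be 2, hence locker 1 = 2.
The 6 still-open variables together cover exactly {4, 5, 6, 7, 8, 9} — 6 values for 6 variables — and 4 appears only in locker 7's list, so locker 7 = 4.
Among the 5 still-open variables, 7 fits only locker 2 (and all 5 values in {5, 6, 7, 8, 9} must be used), so locker 2 = 7.
locker 3 and locker 4 share exactly the 2 values {8, 9}; by pigeonhole those values go to them, so strike 8, 9 from locker 5.
No further eliminations apply; locker 3 can still be any of 8, 9.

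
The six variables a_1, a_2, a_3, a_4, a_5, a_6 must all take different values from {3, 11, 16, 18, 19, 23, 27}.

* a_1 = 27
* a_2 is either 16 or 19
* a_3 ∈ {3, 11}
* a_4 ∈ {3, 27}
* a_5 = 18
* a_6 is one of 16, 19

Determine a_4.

a_1's domain is down to {27}, so a_1 = 27. Remove 27 from a_4.
So a_4 = 3.

3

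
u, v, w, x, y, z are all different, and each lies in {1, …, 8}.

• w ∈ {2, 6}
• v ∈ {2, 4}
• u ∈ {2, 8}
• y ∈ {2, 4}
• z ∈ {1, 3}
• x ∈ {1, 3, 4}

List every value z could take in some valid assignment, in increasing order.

The 6 variables together cover exactly {1, 2, 3, 4, 6, 8} — 6 values for 6 variables — and 6 appears only in w's list, so w = 6.
The 5 still-open variables draw from only 5 values {1, 2, 3, 4, 8}, so each is used; only u can be 8, hence u = 8.
v and y between them cover only {2, 4} — a naked pair. Remove those values from x.
No further eliminations apply; z can still be any of 1, 3.

1, 3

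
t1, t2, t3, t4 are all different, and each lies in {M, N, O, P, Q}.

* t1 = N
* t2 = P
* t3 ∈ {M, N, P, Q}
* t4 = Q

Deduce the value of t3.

M

t1 has just one choice, so t1 = N. Strike N from t3.
t2 must be P (only option left). So t3 can't be P.
t4 has just one choice, so t4 = Q. Eliminate Q elsewhere: t3.
So t3 = M.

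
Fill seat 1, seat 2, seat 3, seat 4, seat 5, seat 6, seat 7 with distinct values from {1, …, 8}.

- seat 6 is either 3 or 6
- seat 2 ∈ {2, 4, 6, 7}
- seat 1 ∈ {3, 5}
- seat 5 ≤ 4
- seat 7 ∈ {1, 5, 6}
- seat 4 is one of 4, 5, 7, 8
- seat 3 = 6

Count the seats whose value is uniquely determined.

4

seat 3 has just one choice, so seat 3 = 6. Eliminate 6 elsewhere: seat 2, seat 6, seat 7.
seat 6's domain is down to {3}, so seat 6 = 3. Strike 3 from seat 1, seat 5.
seat 1 has just one choice, so seat 1 = 5. Eliminate 5 elsewhere: seat 4, seat 7.
seat 7 has just one choice, so seat 7 = 1. Remove 1 from seat 5.
Determined: seat 1=5, seat 3=6, seat 6=3, seat 7=1. The other seats each still have more than one consistent value. That makes 4.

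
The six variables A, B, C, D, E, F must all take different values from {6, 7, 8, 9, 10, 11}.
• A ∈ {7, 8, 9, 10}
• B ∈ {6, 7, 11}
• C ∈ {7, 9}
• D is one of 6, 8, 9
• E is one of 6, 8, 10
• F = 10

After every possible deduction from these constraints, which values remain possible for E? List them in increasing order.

6, 8

F has just one choice, so F = 10. Eliminate 10 elsewhere: A, E.
The 5 still-open variables draw from only 5 values {6, 7, 8, 9, 11}, so each is used; only B can be 11, hence B = 11.
No further eliminations apply; E can still be any of 6, 8.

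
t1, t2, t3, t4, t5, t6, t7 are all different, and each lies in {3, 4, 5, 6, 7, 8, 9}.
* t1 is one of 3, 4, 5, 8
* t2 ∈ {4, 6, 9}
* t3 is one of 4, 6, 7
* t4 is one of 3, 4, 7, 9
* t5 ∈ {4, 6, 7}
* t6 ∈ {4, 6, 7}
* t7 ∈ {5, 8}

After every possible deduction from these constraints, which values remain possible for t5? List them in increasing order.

4, 6, 7

t3, t5, t6 share exactly the 3 values {4, 6, 7}; by pigeonhole those values go to them, so strike 4, 6, 7 from t1, t2, t4.
t2's domain is down to {9}, so t2 = 9. Strike 9 from t4.
t4's domain is down to {3}, so t4 = 3. Eliminate 3 elsewhere: t1.
No further eliminations apply; t5 can still be any of 4, 6, 7.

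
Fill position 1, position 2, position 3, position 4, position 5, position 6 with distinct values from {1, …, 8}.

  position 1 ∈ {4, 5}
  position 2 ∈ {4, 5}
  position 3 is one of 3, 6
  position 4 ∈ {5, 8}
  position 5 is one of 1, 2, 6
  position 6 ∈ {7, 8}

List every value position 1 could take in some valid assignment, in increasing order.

position 1 and position 2 between them cover only {4, 5} — a naked pair. Remove those values from position 4.
position 4 must be 8 (only option left). Eliminate 8 elsewhere: position 6.
position 6's domain is down to {7}, so position 6 = 7.
No further eliminations apply; position 1 can still be any of 4, 5.

4, 5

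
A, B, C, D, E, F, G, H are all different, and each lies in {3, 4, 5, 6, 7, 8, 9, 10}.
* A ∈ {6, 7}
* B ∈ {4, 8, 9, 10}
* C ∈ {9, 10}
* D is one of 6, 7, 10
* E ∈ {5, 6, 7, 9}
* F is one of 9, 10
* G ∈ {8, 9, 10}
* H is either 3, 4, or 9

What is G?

The 8 variables together cover exactly {3, 4, 5, 6, 7, 8, 9, 10} — 8 values for 8 variables — and 3 appears only in H's list, so H = 3.
The 7 still-open variables draw from only 7 values {4, 5, 6, 7, 8, 9, 10}, so each is used; only B can be 4, hence B = 4.
The 6 still-open variables draw from only 6 values {5, 6, 7, 8, 9, 10}, so each is used; only E can be 5, hence E = 5.
Among the 5 still-open variables, 8 fits only G (and all 5 values in {6, 7, 8, 9, 10} must be used), so G = 8.

8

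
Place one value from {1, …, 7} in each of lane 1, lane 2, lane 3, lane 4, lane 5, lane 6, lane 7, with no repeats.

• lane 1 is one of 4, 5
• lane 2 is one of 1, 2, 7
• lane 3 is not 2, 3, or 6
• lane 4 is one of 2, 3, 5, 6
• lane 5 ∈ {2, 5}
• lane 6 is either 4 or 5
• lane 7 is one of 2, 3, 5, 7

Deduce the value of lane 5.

2

The 7 variables draw from only 7 values {1, 2, 3, 4, 5, 6, 7}, so each is used; only lane 4 can be 6, hence lane 4 = 6.
Among the 6 still-open variables, 3 fits only lane 7 (and all 6 values in {1, 2, 3, 4, 5, 7} must be used), so lane 7 = 3.
The 2 variables lane 1 and lane 6 are confined to {4, 5}, which locks those values in; drop them from lane 3, lane 5.
So lane 5 = 2.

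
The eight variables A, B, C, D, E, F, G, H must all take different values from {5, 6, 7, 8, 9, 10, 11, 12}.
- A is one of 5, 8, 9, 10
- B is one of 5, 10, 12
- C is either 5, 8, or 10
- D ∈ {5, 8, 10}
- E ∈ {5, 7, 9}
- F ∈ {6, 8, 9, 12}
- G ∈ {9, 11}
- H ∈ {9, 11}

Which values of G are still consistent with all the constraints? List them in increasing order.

9, 11

The 8 variables draw from only 8 values {5, 6, 7, 8, 9, 10, 11, 12}, so each is used; only F can be 6, hence F = 6.
The 7 still-open variables draw from only 7 values {5, 7, 8, 9, 10, 11, 12}, so each is used; only E can be 7, hence E = 7.
Among the 6 still-open variables, 12 fits only B (and all 6 values in {5, 8, 9, 10, 11, 12} must be used), so B = 12.
G and H share exactly the 2 values {9, 11}; by pigeonhole those values go to them, so strike 9, 11 from A.
No further eliminations apply; G can still be any of 9, 11.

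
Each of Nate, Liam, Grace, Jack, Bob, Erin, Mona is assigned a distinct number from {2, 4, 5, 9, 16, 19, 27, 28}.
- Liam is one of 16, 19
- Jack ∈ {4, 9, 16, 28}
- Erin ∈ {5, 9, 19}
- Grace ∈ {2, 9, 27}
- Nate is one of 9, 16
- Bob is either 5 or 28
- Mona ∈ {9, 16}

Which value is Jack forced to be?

4

The 2 variables Nate and Mona are confined to {9, 16}, which locks those values in; drop them from Liam, Grace, Jack, Erin.
Liam must be 19 (only option left). Eliminate 19 elsewhere: Erin.
That leaves Erin = 5. Eliminate 5 elsewhere: Bob.
Bob has just one choice, so Bob = 28. Remove 28 from Jack.
So Jack = 4.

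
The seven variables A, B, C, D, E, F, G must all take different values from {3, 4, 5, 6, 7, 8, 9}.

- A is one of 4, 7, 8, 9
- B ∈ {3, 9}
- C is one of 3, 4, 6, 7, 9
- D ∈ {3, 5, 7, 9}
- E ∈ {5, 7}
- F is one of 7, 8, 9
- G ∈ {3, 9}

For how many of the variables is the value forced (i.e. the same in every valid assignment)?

The 7 variables together cover exactly {3, 4, 5, 6, 7, 8, 9} — 7 values for 7 variables — and 6 appears only in C's list, so C = 6.
The 6 still-open variables draw from only 6 values {3, 4, 5, 7, 8, 9}, so each is used; only A can be 4, hence A = 4.
Among the 5 still-open variables, 8 fits only F (and all 5 values in {3, 5, 7, 8, 9} must be used), so F = 8.
B and G between them cover only {3, 9} — a naked pair. Remove those values from D.
Determined: A=4, C=6, F=8. The other variables each still have more than one consistent value. That makes 3.

3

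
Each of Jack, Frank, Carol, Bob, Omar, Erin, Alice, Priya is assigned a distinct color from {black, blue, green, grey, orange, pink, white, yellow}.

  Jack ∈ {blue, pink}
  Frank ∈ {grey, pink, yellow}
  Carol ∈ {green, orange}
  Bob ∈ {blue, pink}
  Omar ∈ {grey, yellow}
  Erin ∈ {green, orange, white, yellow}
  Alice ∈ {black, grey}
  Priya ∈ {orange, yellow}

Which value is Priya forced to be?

orange

The 8 variables draw from only 8 values {black, blue, green, grey, orange, pink, white, yellow}, so each is used; only Alice can be black, hence Alice = black.
Among the 7 still-open variables, white fits only Erin (and all 7 values in {blue, green, grey, orange, pink, white, yellow} must be used), so Erin = white.
The 6 still-open variables draw from only 6 values {blue, green, grey, orange, pink, yellow}, so each is used; only Carol can be green, hence Carol = green.
Among the 5 still-open variables, orange fits only Priya (and all 5 values in {blue, grey, orange, pink, yellow} must be used), so Priya = orange.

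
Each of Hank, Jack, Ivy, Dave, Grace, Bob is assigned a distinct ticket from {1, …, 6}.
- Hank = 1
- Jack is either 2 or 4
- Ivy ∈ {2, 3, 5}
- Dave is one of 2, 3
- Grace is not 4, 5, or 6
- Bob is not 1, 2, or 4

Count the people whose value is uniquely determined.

4

Hank's domain is down to {1}, so Hank = 1. Strike 1 from Grace.
The 5 still-open variables together cover exactly {2, 3, 4, 5, 6} — 5 values for 5 variables — and 4 appears only in Jack's list, so Jack = 4.
The 4 still-open variables together cover exactly {2, 3, 5, 6} — 4 values for 4 variables — and 6 appears only in Bob's list, so Bob = 6.
Among the 3 still-open variables, 5 fits only Ivy (and all 3 values in {2, 3, 5} must be used), so Ivy = 5.
Determined: Hank=1, Jack=4, Ivy=5, Bob=6. The other people each still have more than one consistent value. That makes 4.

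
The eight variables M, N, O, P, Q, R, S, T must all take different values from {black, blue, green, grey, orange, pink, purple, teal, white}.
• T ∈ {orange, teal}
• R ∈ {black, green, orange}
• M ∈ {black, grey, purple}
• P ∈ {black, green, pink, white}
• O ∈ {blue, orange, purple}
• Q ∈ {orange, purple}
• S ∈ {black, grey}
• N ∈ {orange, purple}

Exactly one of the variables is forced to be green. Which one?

R

The 2 variables N and Q are confined to {orange, purple}, which locks those values in; drop them from M, O, R, T.
O must be blue (only option left).
T must be teal (only option left).
M and S between them cover only {black, grey} — a naked pair. Remove those values from P, R.
So green goes to R.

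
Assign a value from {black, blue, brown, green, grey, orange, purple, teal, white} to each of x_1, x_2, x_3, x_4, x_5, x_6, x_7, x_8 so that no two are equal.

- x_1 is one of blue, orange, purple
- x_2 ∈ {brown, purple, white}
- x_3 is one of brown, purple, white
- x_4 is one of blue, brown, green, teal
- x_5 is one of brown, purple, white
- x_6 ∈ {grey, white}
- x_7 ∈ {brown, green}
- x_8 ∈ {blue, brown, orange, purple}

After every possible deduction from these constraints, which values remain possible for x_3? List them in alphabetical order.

Among the 8 variables, grey fits only x_6 (and all 8 values in {blue, brown, green, grey, orange, purple, teal, white} must be used), so x_6 = grey.
Among the 7 still-open variables, teal fits only x_4 (and all 7 values in {blue, brown, green, orange, purple, teal, white} must be used), so x_4 = teal.
The 6 still-open variables together cover exactly {blue, brown, green, orange, purple, white} — 6 values for 6 variables — and green appears only in x_7's list, so x_7 = green.
x_2, x_3, x_5 share exactly the 3 values {brown, purple, white}; by pigeonhole those values go to them, so strike brown, purple, white from x_1, x_8.
No further eliminations apply; x_3 can still be any of brown, purple, white.

brown, purple, white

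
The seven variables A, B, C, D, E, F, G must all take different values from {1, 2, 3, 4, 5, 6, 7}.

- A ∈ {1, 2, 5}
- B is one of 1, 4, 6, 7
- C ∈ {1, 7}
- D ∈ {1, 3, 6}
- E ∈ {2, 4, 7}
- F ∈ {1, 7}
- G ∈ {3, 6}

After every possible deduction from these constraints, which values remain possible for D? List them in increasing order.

3, 6

Among the 7 variables, 5 fits only A (and all 7 values in {1, 2, 3, 4, 5, 6, 7} must be used), so A = 5.
The 6 still-open variables draw from only 6 values {1, 2, 3, 4, 6, 7}, so each is used; only E can be 2, hence E = 2.
Among the 5 still-open variables, 4 fits only B (and all 5 values in {1, 3, 4, 6, 7} must be used), so B = 4.
C and F between them cover only {1, 7} — a naked pair. Remove those values from D.
No further eliminations apply; D can still be any of 3, 6.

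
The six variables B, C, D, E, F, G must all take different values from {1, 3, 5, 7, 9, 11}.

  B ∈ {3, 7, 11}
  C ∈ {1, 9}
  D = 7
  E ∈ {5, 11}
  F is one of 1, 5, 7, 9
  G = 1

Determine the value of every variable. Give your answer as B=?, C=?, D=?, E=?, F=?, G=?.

B=3, C=9, D=7, E=11, F=5, G=1

D's domain is down to {7}, so D = 7. Strike 7 from B, F.
G's domain is down to {1}, so G = 1. Strike 1 from C, F.
C's domain is down to {9}, so C = 9. Strike 9 from F.
F must be 5 (only option left). So E can't be 5.
E must be 11 (only option left). Eliminate 11 elsewhere: B.
B has just one choice, so B = 3.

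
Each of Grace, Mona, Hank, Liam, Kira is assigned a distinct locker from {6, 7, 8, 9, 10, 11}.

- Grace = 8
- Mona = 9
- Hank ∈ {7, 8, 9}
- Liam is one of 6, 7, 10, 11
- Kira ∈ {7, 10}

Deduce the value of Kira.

10

Grace has just one choice, so Grace = 8. Remove 8 from Hank.
That leaves Mona = 9. Strike 9 from Hank.
Hank has just one choice, so Hank = 7. Remove 7 from Liam, Kira.
So Kira = 10.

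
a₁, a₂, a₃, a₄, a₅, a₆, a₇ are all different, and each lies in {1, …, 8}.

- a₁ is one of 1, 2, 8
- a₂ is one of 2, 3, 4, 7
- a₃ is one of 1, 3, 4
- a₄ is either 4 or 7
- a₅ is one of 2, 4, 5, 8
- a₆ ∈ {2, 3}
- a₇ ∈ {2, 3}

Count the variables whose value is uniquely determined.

The 7 variables draw from only 7 values {1, 2, 3, 4, 5, 7, 8}, so each is used; only a₅ can be 5, hence a₅ = 5.
The 6 still-open variables draw from only 6 values {1, 2, 3, 4, 7, 8}, so each is used; only a₁ can be 8, hence a₁ = 8.
Among the 5 still-open variables, 1 fits only a₃ (and all 5 values in {1, 2, 3, 4, 7} must be used), so a₃ = 1.
a₆ and a₇ between them cover only {2, 3} — a naked pair. Remove those values from a₂.
Determined: a₁=8, a₃=1, a₅=5. The other variables each still have more than one consistent value. That makes 3.

3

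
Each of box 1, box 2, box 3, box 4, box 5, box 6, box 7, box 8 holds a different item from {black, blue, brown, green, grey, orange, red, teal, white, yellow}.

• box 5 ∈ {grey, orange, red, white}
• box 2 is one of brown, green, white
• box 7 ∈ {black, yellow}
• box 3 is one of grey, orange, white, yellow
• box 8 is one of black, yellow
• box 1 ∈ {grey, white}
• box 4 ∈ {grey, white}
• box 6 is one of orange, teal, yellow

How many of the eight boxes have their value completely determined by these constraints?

3

box 1 and box 4 between them cover only {grey, white} — a naked pair. Remove those values from box 2, box 3, box 5.
box 7 and box 8 between them cover only {black, yellow} — a naked pair. Remove those values from box 3, box 6.
box 3 has just one choice, so box 3 = orange. Remove orange from box 5, box 6.
box 5's domain is down to {red}, so box 5 = red.
box 6 must be teal (only option left).
Determined: box 3=orange, box 5=red, box 6=teal. The other boxes each still have more than one consistent value. That makes 3.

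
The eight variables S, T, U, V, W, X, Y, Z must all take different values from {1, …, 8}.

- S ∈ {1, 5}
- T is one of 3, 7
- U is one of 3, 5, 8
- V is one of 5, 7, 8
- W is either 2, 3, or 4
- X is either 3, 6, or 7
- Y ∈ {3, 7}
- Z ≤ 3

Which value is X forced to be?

Among the 8 variables, 4 fits only W (and all 8 values in {1, 2, 3, 4, 5, 6, 7, 8} must be used), so W = 4.
The 7 still-open variables together cover exactly {1, 2, 3, 5, 6, 7, 8} — 7 values for 7 variables — and 2 appears only in Z's list, so Z = 2.
The 6 still-open variables together cover exactly {1, 3, 5, 6, 7, 8} — 6 values for 6 variables — and 1 appears only in S's list, so S = 1.
Among the 5 still-open variables, 6 fits only X (and all 5 values in {3, 5, 6, 7, 8} must be used), so X = 6.

6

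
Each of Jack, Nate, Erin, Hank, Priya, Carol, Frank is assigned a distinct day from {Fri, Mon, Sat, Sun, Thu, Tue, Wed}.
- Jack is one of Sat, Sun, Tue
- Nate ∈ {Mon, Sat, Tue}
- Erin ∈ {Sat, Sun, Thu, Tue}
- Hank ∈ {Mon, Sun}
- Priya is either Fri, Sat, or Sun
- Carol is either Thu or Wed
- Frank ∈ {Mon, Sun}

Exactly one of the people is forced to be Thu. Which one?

Erin

Among the 7 variables, Fri fits only Priya (and all 7 values in {Fri, Mon, Sat, Sun, Thu, Tue, Wed} must be used), so Priya = Fri.
The 6 still-open variables draw from only 6 values {Mon, Sat, Sun, Thu, Tue, Wed}, so each is used; only Carol can be Wed, hence Carol = Wed.
Among the 5 still-open variables, Thu fits only Erin (and all 5 values in {Mon, Sat, Sun, Thu, Tue} must be used), so Erin = Thu.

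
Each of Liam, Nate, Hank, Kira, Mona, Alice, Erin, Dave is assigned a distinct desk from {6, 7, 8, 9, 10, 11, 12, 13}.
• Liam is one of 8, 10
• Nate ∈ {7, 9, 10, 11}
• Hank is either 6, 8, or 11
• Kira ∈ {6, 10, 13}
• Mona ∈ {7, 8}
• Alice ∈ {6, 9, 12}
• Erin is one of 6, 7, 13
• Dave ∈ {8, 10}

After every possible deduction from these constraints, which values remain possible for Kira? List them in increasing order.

6, 13

Among the 8 variables, 12 fits only Alice (and all 8 values in {6, 7, 8, 9, 10, 11, 12, 13} must be used), so Alice = 12.
Among the 7 still-open variables, 9 fits only Nate (and all 7 values in {6, 7, 8, 9, 10, 11, 13} must be used), so Nate = 9.
The 6 still-open variables together cover exactly {6, 7, 8, 10, 11, 13} — 6 values for 6 variables — and 11 appears only in Hank's list, so Hank = 11.
Liam and Dave share exactly the 2 values {8, 10}; by pigeonhole those values go to them, so strike 8, 10 from Kira, Mona.
Mona must be 7 (only option left). Remove 7 from Erin.
No further eliminations apply; Kira can still be any of 6, 13.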